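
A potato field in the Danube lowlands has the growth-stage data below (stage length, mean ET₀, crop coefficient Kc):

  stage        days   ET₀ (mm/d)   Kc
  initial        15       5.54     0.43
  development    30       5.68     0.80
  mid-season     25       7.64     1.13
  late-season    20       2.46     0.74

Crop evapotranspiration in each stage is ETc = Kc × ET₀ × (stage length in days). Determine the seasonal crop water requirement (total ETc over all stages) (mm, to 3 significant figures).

424 mm

initial: 0.43 × 5.54 × 15 = 35.73 mm
development: 0.80 × 5.68 × 30 = 136.32 mm
mid-season: 1.13 × 7.64 × 25 = 215.83 mm
late-season: 0.74 × 2.46 × 20 = 36.41 mm
Seasonal total = 424.29 mm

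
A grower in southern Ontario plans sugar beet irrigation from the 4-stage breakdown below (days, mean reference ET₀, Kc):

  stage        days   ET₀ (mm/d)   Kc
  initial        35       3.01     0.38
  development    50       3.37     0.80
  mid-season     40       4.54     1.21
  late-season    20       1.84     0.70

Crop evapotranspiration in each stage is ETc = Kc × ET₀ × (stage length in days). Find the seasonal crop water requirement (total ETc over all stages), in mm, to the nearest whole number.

initial: 0.38 × 3.01 × 35 = 40.03 mm
development: 0.80 × 3.37 × 50 = 134.80 mm
mid-season: 1.21 × 4.54 × 40 = 219.74 mm
late-season: 0.70 × 1.84 × 20 = 25.76 mm
Seasonal total = 420.33 mm

420 mm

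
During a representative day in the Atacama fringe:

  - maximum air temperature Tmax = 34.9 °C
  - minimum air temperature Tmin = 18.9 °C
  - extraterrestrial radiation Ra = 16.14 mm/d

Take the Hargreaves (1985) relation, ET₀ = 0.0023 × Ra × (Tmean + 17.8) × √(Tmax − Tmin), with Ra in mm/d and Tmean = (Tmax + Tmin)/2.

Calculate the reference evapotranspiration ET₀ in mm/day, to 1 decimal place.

Tmean = (34.9 + 18.9)/2 = 26.90 °C
ET₀ = 0.0023 × 16.14 × (26.90 + 17.8) × √16.0 = 0.0023 × 16.14 × 44.70 × 4.0000 = 6.6374 mm/d

6.6 mm/day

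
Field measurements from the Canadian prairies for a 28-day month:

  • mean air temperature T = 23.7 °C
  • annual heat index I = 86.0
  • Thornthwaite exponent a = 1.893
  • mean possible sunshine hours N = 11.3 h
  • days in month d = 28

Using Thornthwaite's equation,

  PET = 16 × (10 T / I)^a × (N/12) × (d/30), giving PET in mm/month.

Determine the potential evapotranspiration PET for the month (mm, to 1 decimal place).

10T/I = 10 × 23.7 / 86.0 = 2.7558
(10T/I)^a = 2.7558^1.893 = 6.8138
Uncorrected PET = 16 × 6.8138 = 109.021 mm
Correction = (N/12)(d/30) = (11.3/12)(28/30) = 0.8789
PET = 109.021 × 0.8789 = 95.819 mm/month

95.8 mm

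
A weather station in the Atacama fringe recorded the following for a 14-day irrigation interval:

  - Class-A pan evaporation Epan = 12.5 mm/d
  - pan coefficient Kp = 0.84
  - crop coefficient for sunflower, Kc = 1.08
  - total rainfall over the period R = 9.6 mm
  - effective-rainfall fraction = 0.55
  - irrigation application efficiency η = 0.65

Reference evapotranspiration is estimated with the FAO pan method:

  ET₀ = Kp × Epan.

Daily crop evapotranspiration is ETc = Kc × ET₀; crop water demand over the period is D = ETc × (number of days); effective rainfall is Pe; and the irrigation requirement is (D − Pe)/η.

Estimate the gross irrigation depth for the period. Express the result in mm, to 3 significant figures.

236 mm

ET₀ = 0.84 × 12.5 = 10.5000 mm/d
ETc = Kc × ET₀ = 1.08 × 10.5000 = 11.3400 mm/d
Crop demand D = ETc × 14 d = 11.3400 × 14 = 158.760 mm
Pe = 0.55 × 9.6 = 5.280 mm
D − Pe = 158.760 − 5.280 = 153.480 mm
Gross irrigation = 153.480 / 0.65 = 236.123 mm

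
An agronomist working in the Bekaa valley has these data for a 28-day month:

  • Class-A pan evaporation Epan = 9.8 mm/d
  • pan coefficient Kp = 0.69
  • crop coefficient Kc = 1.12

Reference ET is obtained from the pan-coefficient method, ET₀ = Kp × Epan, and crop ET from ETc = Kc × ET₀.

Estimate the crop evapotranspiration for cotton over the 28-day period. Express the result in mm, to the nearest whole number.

ET₀ = 0.69 × 9.8 = 6.7620 mm/d
ETc = Kc × ET₀ = 1.12 × 6.7620 = 7.5734 mm/d
Over 28 days: 7.5734 × 28 = 212.055 mm

212 mm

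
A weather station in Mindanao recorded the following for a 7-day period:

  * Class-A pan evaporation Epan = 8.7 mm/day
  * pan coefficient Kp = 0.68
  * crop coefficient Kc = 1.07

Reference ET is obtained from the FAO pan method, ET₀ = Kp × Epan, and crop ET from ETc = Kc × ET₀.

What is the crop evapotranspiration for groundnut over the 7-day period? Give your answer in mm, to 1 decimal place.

44.3 mm

ET₀ = 0.68 × 8.7 = 5.9160 mm/d
ETc = Kc × ET₀ = 1.07 × 5.9160 = 6.3301 mm/d
Over 7 days: 6.3301 × 7 = 44.311 mm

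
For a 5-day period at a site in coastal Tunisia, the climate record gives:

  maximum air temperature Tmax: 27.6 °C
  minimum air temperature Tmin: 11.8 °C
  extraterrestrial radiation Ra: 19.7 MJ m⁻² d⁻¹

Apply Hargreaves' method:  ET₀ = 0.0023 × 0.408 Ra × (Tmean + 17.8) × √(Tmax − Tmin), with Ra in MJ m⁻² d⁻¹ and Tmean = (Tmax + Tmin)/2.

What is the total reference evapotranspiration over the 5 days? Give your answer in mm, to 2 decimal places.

Tmean = (27.6 + 11.8)/2 = 19.70 °C
0.408 Ra = 0.408 × 19.7 = 8.0376 mm/d equivalent
ET₀ = 0.0023 × 8.0376 × (19.70 + 17.8) × √15.8 = 0.0023 × 8.0376 × 37.50 × 3.9749 = 2.7556 mm/d
Over 5 days: 2.7556 × 5 = 13.778 mm

13.78 mm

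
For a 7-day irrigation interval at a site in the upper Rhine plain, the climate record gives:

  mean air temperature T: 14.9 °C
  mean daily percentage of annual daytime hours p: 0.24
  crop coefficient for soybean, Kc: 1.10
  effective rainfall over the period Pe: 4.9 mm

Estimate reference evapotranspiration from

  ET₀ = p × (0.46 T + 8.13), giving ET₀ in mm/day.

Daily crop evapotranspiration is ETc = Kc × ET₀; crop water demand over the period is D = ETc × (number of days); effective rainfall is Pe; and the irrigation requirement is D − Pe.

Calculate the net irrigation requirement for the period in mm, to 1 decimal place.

ET₀ = 0.24 × (0.46 × 14.9 + 8.13) = 0.24 × 14.984 = 3.5962 mm/d
ETc = Kc × ET₀ = 1.10 × 3.5962 = 3.9558 mm/d
Crop demand D = ETc × 7 d = 3.9558 × 7 = 27.691 mm
D − Pe = 27.691 − 4.9 = 22.791 mm

22.8 mm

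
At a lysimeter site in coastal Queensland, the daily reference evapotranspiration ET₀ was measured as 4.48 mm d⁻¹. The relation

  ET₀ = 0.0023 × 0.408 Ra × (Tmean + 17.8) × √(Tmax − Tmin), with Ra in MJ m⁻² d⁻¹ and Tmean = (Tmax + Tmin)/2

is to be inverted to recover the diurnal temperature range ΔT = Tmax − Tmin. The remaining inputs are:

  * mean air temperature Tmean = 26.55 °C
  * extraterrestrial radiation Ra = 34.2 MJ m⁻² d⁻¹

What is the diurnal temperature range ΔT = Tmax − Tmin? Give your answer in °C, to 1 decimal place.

9.9 °C

√ΔT = ET₀ / [0.0023 × 0.408 × Ra × (Tmean+17.8)] = 4.48 / (0.0023 × 13.9536 × 44.35) = 3.1475
ΔT = 3.1475² = 9.907 °C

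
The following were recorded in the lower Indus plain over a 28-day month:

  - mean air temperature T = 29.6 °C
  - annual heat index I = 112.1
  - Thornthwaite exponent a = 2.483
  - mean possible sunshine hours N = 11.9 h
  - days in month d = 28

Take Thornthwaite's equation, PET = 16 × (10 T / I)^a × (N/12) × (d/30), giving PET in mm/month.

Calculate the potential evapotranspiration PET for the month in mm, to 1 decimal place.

10T/I = 10 × 29.6 / 112.1 = 2.6405
(10T/I)^a = 2.6405^2.483 = 11.1441
Uncorrected PET = 16 × 11.1441 = 178.306 mm
Correction = (N/12)(d/30) = (11.9/12)(28/30) = 0.9256
PET = 178.306 × 0.9256 = 165.040 mm/month

165.0 mm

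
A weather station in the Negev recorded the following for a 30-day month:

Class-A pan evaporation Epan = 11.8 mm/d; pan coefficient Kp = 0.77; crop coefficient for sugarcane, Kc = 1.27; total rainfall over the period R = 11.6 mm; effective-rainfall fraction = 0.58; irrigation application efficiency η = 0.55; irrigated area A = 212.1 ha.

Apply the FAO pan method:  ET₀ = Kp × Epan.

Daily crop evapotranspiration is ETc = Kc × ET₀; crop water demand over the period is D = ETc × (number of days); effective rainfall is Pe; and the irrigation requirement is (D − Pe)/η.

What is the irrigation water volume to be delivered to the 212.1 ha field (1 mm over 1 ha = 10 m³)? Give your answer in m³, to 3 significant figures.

1310000 m³

ET₀ = 0.77 × 11.8 = 9.0860 mm/d
ETc = Kc × ET₀ = 1.27 × 9.0860 = 11.5392 mm/d
Crop demand D = ETc × 30 d = 11.5392 × 30 = 346.176 mm
Pe = 0.58 × 11.6 = 6.728 mm
D − Pe = 346.176 − 6.728 = 339.448 mm
Gross irrigation = 339.448 / 0.55 = 617.178 mm
Volume = 617.178 mm × 212.1 ha × 10 = 1309034.5 m³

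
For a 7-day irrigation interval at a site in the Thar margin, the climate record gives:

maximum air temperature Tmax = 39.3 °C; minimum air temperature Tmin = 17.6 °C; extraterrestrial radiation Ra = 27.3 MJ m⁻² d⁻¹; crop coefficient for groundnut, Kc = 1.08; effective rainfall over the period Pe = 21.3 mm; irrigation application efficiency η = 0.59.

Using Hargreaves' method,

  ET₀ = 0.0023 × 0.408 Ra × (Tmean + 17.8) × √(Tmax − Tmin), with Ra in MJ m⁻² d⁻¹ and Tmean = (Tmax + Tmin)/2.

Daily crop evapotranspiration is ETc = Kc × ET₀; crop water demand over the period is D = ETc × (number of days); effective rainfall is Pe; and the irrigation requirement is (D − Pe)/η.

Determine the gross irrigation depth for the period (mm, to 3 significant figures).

34.6 mm

Tmean = (39.3 + 17.6)/2 = 28.45 °C
0.408 Ra = 0.408 × 27.3 = 11.1384 mm/d equivalent
ET₀ = 0.0023 × 11.1384 × (28.45 + 17.8) × √21.7 = 0.0023 × 11.1384 × 46.25 × 4.6583 = 5.5194 mm/d
ETc = Kc × ET₀ = 1.08 × 5.5194 = 5.9610 mm/d
Crop demand D = ETc × 7 d = 5.9610 × 7 = 41.727 mm
D − Pe = 41.727 − 21.3 = 20.427 mm
Gross irrigation = 20.427 / 0.59 = 34.622 mm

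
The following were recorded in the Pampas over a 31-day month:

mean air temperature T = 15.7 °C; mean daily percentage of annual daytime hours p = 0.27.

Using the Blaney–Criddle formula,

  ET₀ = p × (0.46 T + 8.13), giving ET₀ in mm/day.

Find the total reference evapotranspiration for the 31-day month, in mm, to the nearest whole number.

ET₀ = 0.27 × (0.46 × 15.7 + 8.13) = 0.27 × 15.352 = 4.1450 mm/d
Monthly total = 4.1450 × 31 = 128.495 mm

128 mm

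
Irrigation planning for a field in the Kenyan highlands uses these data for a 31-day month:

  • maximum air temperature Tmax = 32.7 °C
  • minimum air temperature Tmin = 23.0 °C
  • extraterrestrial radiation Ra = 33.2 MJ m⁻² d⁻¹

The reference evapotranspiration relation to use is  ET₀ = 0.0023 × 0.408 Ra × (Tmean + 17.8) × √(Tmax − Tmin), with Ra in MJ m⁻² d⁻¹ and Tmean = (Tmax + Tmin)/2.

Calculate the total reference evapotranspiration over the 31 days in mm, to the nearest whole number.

Tmean = (32.7 + 23.0)/2 = 27.85 °C
0.408 Ra = 0.408 × 33.2 = 13.5456 mm/d equivalent
ET₀ = 0.0023 × 13.5456 × (27.85 + 17.8) × √9.7 = 0.0023 × 13.5456 × 45.65 × 3.1145 = 4.4295 mm/d
Over 31 days: 4.4295 × 31 = 137.315 mm

137 mm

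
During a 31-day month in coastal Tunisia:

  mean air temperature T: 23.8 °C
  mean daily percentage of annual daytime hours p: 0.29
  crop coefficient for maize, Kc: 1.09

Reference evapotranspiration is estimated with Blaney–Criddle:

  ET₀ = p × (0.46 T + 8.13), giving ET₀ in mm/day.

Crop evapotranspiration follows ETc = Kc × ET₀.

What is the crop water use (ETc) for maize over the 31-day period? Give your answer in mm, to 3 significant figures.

ET₀ = 0.29 × (0.46 × 23.8 + 8.13) = 0.29 × 19.078 = 5.5326 mm/d
ETc = Kc × ET₀ = 1.09 × 5.5326 = 6.0305 mm/d
Over 31 days: 6.0305 × 31 = 186.946 mm

187 mm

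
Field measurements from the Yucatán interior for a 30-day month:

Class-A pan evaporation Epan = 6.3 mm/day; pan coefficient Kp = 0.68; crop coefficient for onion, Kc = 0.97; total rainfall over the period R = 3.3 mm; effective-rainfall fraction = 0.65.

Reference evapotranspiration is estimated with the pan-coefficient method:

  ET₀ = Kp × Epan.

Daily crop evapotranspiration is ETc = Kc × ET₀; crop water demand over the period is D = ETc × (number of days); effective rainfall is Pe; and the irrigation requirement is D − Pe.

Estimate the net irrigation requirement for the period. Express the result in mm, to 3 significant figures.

ET₀ = 0.68 × 6.3 = 4.2840 mm/d
ETc = Kc × ET₀ = 0.97 × 4.2840 = 4.1555 mm/d
Crop demand D = ETc × 30 d = 4.1555 × 30 = 124.665 mm
Pe = 0.65 × 3.3 = 2.145 mm
D − Pe = 124.665 − 2.145 = 122.520 mm

123 mm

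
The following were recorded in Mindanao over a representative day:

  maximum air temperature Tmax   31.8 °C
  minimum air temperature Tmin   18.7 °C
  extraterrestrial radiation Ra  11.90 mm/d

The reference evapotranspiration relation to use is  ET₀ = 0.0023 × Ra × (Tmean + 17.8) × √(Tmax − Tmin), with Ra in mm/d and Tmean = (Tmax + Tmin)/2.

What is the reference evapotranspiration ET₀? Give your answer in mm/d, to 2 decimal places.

Tmean = (31.8 + 18.7)/2 = 25.25 °C
ET₀ = 0.0023 × 11.90 × (25.25 + 17.8) × √13.1 = 0.0023 × 11.90 × 43.05 × 3.6194 = 4.2647 mm/d

4.26 mm/d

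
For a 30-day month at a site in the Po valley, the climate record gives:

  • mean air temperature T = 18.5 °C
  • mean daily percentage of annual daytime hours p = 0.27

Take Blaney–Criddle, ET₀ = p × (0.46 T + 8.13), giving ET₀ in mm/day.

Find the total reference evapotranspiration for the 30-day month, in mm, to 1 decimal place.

ET₀ = 0.27 × (0.46 × 18.5 + 8.13) = 0.27 × 16.640 = 4.4928 mm/d
Monthly total = 4.4928 × 30 = 134.784 mm

134.8 mm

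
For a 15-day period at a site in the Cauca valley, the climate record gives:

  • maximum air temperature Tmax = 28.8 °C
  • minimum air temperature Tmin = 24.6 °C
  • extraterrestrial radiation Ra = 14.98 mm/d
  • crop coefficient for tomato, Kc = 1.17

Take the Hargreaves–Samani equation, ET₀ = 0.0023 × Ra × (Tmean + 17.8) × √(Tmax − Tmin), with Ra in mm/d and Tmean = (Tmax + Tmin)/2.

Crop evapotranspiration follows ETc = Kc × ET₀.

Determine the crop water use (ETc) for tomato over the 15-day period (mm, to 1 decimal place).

Tmean = (28.8 + 24.6)/2 = 26.70 °C
ET₀ = 0.0023 × 14.98 × (26.70 + 17.8) × √4.2 = 0.0023 × 14.98 × 44.50 × 2.0494 = 3.1421 mm/d
ETc = Kc × ET₀ = 1.17 × 3.1421 = 3.6763 mm/d
Over 15 days: 3.6763 × 15 = 55.145 mm

55.1 mm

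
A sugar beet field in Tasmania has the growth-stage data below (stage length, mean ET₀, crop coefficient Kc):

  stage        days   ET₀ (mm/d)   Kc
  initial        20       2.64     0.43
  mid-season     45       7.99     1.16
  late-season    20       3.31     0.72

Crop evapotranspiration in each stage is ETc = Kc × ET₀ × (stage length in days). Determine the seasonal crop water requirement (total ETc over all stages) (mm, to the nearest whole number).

initial: 0.43 × 2.64 × 20 = 22.70 mm
mid-season: 1.16 × 7.99 × 45 = 417.08 mm
late-season: 0.72 × 3.31 × 20 = 47.66 mm
Seasonal total = 487.44 mm

487 mm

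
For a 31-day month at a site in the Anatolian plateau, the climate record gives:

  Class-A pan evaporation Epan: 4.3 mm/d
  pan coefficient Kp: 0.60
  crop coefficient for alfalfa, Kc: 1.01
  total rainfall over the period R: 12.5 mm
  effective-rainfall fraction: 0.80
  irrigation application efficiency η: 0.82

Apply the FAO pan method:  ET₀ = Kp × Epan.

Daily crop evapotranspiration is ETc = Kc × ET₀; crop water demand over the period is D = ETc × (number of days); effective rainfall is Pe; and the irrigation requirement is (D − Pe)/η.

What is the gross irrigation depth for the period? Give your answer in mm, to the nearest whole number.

86 mm

ET₀ = 0.60 × 4.3 = 2.5800 mm/d
ETc = Kc × ET₀ = 1.01 × 2.5800 = 2.6058 mm/d
Crop demand D = ETc × 31 d = 2.6058 × 31 = 80.780 mm
Pe = 0.80 × 12.5 = 10.000 mm
D − Pe = 80.780 − 10.000 = 70.780 mm
Gross irrigation = 70.780 / 0.82 = 86.317 mm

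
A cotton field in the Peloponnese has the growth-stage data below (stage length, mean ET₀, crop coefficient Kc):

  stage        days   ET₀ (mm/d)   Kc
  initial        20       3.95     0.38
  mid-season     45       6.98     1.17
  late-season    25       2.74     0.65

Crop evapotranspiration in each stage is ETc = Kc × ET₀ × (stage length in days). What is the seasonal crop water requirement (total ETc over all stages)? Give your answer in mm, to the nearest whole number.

442 mm

initial: 0.38 × 3.95 × 20 = 30.02 mm
mid-season: 1.17 × 6.98 × 45 = 367.50 mm
late-season: 0.65 × 2.74 × 25 = 44.53 mm
Seasonal total = 442.05 mm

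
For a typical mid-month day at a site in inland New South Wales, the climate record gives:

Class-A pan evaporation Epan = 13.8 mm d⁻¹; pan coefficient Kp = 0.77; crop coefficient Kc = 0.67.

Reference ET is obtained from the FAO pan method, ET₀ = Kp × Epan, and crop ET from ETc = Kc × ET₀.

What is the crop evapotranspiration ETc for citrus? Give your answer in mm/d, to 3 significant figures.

7.12 mm/d

ET₀ = 0.77 × 13.8 = 10.6260 mm/d
ETc = Kc × ET₀ = 0.67 × 10.6260 = 7.1194 mm/d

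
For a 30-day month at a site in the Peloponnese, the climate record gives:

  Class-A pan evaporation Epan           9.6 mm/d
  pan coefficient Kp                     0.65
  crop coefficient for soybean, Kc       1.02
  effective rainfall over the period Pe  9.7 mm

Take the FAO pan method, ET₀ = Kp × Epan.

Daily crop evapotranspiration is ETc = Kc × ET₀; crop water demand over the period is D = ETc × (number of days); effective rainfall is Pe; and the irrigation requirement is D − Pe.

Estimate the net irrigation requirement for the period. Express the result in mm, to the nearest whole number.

181 mm

ET₀ = 0.65 × 9.6 = 6.2400 mm/d
ETc = Kc × ET₀ = 1.02 × 6.2400 = 6.3648 mm/d
Crop demand D = ETc × 30 d = 6.3648 × 30 = 190.944 mm
D − Pe = 190.944 − 9.7 = 181.244 mm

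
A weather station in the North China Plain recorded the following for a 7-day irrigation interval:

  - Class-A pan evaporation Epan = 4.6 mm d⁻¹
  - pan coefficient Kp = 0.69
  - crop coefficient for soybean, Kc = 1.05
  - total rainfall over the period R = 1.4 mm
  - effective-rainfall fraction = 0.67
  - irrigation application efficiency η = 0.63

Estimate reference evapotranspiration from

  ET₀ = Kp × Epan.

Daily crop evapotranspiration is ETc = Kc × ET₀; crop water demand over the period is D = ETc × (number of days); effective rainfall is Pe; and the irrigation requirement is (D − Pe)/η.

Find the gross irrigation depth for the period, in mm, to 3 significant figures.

ET₀ = 0.69 × 4.6 = 3.1740 mm/d
ETc = Kc × ET₀ = 1.05 × 3.1740 = 3.3327 mm/d
Crop demand D = ETc × 7 d = 3.3327 × 7 = 23.329 mm
Pe = 0.67 × 1.4 = 0.938 mm
D − Pe = 23.329 − 0.938 = 22.391 mm
Gross irrigation = 22.391 / 0.63 = 35.541 mm

35.5 mm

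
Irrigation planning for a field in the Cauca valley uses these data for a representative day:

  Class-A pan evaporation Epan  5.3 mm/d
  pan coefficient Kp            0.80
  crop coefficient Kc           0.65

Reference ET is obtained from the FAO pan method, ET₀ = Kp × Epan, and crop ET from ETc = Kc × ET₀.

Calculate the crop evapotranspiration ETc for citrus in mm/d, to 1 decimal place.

2.8 mm/d

ET₀ = 0.80 × 5.3 = 4.2400 mm/d
ETc = Kc × ET₀ = 0.65 × 4.2400 = 2.7560 mm/d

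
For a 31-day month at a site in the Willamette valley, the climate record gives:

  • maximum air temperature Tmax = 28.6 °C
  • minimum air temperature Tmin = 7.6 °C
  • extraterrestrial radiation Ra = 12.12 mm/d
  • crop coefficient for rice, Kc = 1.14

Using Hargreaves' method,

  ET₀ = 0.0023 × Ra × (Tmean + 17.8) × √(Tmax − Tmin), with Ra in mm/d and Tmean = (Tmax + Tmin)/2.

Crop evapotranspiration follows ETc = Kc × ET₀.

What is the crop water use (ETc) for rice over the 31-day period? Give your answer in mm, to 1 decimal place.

Tmean = (28.6 + 7.6)/2 = 18.10 °C
ET₀ = 0.0023 × 12.12 × (18.10 + 17.8) × √21.0 = 0.0023 × 12.12 × 35.90 × 4.5826 = 4.5860 mm/d
ETc = Kc × ET₀ = 1.14 × 4.5860 = 5.2280 mm/d
Over 31 days: 5.2280 × 31 = 162.068 mm

162.1 mm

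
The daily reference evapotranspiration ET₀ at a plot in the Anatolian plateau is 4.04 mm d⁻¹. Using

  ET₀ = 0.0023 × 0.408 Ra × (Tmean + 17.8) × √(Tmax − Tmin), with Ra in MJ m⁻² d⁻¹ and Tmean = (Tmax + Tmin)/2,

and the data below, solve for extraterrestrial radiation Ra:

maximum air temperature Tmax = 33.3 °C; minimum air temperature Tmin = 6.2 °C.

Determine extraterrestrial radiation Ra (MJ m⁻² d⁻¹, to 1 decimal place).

Tmean = (33.3+6.2)/2 = 19.75 °C; ΔT = 27.1
Ra = ET₀ / [0.0023 × 0.408 × (Tmean+17.8) × √ΔT]
   = 4.04 / (0.0023 × 0.408 × 37.55 × 5.2058) = 22.024 MJ m⁻² d⁻¹

22.0 MJ m⁻² d⁻¹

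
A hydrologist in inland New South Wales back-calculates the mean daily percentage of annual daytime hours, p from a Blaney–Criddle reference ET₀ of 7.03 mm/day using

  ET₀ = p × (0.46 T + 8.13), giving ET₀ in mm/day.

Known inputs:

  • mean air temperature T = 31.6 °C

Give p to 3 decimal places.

0.310

p = ET₀ / (0.46 T + 8.13) = 7.03 / (0.46 × 31.6 + 8.13) = 7.03 / 22.666 = 0.3102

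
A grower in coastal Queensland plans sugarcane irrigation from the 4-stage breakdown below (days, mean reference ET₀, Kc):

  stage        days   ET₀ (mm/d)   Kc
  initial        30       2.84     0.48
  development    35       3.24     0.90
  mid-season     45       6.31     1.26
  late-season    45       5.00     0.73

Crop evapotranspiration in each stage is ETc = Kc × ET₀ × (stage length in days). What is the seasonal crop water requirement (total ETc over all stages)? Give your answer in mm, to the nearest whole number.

665 mm

initial: 0.48 × 2.84 × 30 = 40.90 mm
development: 0.90 × 3.24 × 35 = 102.06 mm
mid-season: 1.26 × 6.31 × 45 = 357.78 mm
late-season: 0.73 × 5.00 × 45 = 164.25 mm
Seasonal total = 664.99 mm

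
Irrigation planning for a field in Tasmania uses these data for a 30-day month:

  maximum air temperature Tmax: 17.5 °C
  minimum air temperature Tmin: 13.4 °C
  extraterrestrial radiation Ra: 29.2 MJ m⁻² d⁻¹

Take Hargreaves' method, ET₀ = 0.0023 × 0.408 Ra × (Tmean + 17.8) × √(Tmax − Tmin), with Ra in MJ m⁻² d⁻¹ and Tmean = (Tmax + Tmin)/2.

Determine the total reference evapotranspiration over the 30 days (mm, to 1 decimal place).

Tmean = (17.5 + 13.4)/2 = 15.45 °C
0.408 Ra = 0.408 × 29.2 = 11.9136 mm/d equivalent
ET₀ = 0.0023 × 11.9136 × (15.45 + 17.8) × √4.1 = 0.0023 × 11.9136 × 33.25 × 2.0248 = 1.8448 mm/d
Over 30 days: 1.8448 × 30 = 55.344 mm

55.3 mm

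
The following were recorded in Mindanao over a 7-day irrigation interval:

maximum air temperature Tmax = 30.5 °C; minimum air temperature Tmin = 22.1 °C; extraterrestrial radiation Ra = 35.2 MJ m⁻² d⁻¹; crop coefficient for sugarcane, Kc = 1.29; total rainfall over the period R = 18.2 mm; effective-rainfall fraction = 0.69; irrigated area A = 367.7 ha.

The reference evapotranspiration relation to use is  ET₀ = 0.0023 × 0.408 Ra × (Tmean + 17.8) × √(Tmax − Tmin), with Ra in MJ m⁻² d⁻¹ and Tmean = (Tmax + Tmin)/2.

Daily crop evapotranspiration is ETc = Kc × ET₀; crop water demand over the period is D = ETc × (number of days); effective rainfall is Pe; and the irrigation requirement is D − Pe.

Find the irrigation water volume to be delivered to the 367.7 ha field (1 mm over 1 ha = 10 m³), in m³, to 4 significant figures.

Tmean = (30.5 + 22.1)/2 = 26.30 °C
0.408 Ra = 0.408 × 35.2 = 14.3616 mm/d equivalent
ET₀ = 0.0023 × 14.3616 × (26.30 + 17.8) × √8.4 = 0.0023 × 14.3616 × 44.10 × 2.8983 = 4.2219 mm/d
ETc = Kc × ET₀ = 1.29 × 4.2219 = 5.4463 mm/d
Crop demand D = ETc × 7 d = 5.4463 × 7 = 38.124 mm
Pe = 0.69 × 18.2 = 12.558 mm
D − Pe = 38.124 − 12.558 = 25.566 mm
Volume = 25.566 mm × 367.7 ha × 10 = 94006.2 m³

94010 m³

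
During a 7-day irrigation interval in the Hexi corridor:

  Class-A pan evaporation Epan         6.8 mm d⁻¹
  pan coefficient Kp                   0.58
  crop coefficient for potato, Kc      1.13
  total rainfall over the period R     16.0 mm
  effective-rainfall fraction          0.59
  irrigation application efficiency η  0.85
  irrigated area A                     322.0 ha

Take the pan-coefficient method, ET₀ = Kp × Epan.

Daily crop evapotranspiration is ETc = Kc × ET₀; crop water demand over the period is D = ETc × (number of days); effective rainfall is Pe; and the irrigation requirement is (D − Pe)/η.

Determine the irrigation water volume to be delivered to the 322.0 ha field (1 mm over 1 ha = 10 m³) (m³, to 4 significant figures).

82420 m³

ET₀ = 0.58 × 6.8 = 3.9440 mm/d
ETc = Kc × ET₀ = 1.13 × 3.9440 = 4.4567 mm/d
Crop demand D = ETc × 7 d = 4.4567 × 7 = 31.197 mm
Pe = 0.59 × 16.0 = 9.440 mm
D − Pe = 31.197 − 9.440 = 21.757 mm
Gross irrigation = 21.757 / 0.85 = 25.596 mm
Volume = 25.596 mm × 322.0 ha × 10 = 82419.1 m³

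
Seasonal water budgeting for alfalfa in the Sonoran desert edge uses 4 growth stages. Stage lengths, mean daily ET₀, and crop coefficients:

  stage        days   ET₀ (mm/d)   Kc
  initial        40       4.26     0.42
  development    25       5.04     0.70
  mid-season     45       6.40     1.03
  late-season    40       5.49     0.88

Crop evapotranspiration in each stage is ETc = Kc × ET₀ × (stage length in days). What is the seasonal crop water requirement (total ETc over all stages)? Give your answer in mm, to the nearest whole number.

650 mm

initial: 0.42 × 4.26 × 40 = 71.57 mm
development: 0.70 × 5.04 × 25 = 88.20 mm
mid-season: 1.03 × 6.40 × 45 = 296.64 mm
late-season: 0.88 × 5.49 × 40 = 193.25 mm
Seasonal total = 649.66 mm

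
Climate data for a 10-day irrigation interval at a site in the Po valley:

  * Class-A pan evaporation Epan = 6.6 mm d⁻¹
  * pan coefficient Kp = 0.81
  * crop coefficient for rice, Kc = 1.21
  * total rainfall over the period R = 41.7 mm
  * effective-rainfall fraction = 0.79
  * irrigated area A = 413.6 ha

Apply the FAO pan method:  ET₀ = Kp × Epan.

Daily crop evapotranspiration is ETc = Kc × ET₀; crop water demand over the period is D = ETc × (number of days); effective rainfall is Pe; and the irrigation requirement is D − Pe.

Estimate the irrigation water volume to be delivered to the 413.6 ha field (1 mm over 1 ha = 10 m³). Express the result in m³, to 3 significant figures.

131000 m³

ET₀ = 0.81 × 6.6 = 5.3460 mm/d
ETc = Kc × ET₀ = 1.21 × 5.3460 = 6.4687 mm/d
Crop demand D = ETc × 10 d = 6.4687 × 10 = 64.687 mm
Pe = 0.79 × 41.7 = 32.943 mm
D − Pe = 64.687 − 32.943 = 31.744 mm
Volume = 31.744 mm × 413.6 ha × 10 = 131293.2 m³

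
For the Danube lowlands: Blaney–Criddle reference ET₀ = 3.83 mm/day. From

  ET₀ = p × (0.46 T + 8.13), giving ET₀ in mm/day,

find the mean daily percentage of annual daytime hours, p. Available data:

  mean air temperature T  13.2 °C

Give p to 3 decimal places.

0.270

p = ET₀ / (0.46 T + 8.13) = 3.83 / (0.46 × 13.2 + 8.13) = 3.83 / 14.202 = 0.2697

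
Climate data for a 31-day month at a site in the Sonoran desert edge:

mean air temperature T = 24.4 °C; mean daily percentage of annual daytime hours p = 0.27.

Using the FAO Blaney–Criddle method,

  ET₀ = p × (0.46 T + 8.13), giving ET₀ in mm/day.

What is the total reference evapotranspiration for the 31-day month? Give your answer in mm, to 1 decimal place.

ET₀ = 0.27 × (0.46 × 24.4 + 8.13) = 0.27 × 19.354 = 5.2256 mm/d
Monthly total = 5.2256 × 31 = 161.994 mm

162.0 mm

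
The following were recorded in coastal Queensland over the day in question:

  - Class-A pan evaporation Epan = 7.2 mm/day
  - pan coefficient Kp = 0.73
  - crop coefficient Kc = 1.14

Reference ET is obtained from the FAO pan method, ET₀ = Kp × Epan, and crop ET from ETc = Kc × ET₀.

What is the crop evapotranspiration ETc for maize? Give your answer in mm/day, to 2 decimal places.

ET₀ = 0.73 × 7.2 = 5.2560 mm/d
ETc = Kc × ET₀ = 1.14 × 5.2560 = 5.9918 mm/d

5.99 mm/day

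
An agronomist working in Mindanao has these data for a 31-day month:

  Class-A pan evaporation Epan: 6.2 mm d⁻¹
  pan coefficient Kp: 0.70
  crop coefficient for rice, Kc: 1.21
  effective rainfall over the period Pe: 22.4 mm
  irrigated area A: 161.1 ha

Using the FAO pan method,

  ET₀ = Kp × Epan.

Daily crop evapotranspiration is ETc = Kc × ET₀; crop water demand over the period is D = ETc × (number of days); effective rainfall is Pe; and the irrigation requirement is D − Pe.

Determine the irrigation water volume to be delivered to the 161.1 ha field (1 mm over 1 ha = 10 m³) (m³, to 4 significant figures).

226200 m³

ET₀ = 0.70 × 6.2 = 4.3400 mm/d
ETc = Kc × ET₀ = 1.21 × 4.3400 = 5.2514 mm/d
Crop demand D = ETc × 31 d = 5.2514 × 31 = 162.793 mm
D − Pe = 162.793 − 22.4 = 140.393 mm
Volume = 140.393 mm × 161.1 ha × 10 = 226173.1 m³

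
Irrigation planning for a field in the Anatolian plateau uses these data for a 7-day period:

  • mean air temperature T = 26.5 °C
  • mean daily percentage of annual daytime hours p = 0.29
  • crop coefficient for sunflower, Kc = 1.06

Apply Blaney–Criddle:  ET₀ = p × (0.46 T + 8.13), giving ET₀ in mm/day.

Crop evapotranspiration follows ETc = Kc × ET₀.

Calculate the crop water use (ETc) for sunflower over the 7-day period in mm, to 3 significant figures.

ET₀ = 0.29 × (0.46 × 26.5 + 8.13) = 0.29 × 20.320 = 5.8928 mm/d
ETc = Kc × ET₀ = 1.06 × 5.8928 = 6.2464 mm/d
Over 7 days: 6.2464 × 7 = 43.725 mm

43.7 mm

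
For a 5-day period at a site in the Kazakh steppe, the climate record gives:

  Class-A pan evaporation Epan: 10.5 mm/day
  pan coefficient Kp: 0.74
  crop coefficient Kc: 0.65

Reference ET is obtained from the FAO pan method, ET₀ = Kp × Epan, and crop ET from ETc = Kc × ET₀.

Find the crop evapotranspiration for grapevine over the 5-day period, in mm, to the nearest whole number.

ET₀ = 0.74 × 10.5 = 7.7700 mm/d
ETc = Kc × ET₀ = 0.65 × 7.7700 = 5.0505 mm/d
Over 5 days: 5.0505 × 5 = 25.253 mm

25 mm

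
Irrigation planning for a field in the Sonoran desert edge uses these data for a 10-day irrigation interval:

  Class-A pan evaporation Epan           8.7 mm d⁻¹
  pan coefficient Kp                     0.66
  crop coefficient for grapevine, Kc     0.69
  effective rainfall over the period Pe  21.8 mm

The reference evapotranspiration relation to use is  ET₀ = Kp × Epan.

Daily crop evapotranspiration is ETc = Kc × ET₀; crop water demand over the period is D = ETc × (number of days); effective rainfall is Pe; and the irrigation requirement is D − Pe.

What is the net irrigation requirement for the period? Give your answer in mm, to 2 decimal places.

17.82 mm

ET₀ = 0.66 × 8.7 = 5.7420 mm/d
ETc = Kc × ET₀ = 0.69 × 5.7420 = 3.9620 mm/d
Crop demand D = ETc × 10 d = 3.9620 × 10 = 39.620 mm
D − Pe = 39.620 − 21.8 = 17.820 mm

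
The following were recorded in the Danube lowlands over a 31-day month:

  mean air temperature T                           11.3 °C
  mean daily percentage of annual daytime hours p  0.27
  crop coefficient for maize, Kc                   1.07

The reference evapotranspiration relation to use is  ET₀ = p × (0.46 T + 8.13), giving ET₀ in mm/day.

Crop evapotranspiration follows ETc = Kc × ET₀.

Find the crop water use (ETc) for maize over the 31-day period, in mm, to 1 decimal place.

119.4 mm

ET₀ = 0.27 × (0.46 × 11.3 + 8.13) = 0.27 × 13.328 = 3.5986 mm/d
ETc = Kc × ET₀ = 1.07 × 3.5986 = 3.8505 mm/d
Over 31 days: 3.8505 × 31 = 119.366 mm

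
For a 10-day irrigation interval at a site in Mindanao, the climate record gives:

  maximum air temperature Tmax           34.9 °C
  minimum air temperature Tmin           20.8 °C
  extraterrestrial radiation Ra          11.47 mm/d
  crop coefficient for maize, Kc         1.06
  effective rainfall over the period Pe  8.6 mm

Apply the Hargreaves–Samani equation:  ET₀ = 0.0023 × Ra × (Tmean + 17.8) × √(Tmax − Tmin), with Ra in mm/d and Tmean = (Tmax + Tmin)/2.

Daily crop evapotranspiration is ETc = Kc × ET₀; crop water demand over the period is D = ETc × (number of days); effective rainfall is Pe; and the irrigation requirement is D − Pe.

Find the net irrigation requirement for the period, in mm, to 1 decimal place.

39.3 mm

Tmean = (34.9 + 20.8)/2 = 27.85 °C
ET₀ = 0.0023 × 11.47 × (27.85 + 17.8) × √14.1 = 0.0023 × 11.47 × 45.65 × 3.7550 = 4.5221 mm/d
ETc = Kc × ET₀ = 1.06 × 4.5221 = 4.7934 mm/d
Crop demand D = ETc × 10 d = 4.7934 × 10 = 47.934 mm
D − Pe = 47.934 − 8.6 = 39.334 mm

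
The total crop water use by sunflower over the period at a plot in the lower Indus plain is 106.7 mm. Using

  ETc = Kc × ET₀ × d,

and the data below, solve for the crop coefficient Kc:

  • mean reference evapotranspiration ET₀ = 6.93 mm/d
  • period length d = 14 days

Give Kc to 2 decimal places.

ETc = Kc × ET₀ × d  ⇒  Kc = ETc / (ET₀ × d)
Kc = 106.7 / (6.93 × 14) = 106.7 / 97.02 = 1.0998

1.10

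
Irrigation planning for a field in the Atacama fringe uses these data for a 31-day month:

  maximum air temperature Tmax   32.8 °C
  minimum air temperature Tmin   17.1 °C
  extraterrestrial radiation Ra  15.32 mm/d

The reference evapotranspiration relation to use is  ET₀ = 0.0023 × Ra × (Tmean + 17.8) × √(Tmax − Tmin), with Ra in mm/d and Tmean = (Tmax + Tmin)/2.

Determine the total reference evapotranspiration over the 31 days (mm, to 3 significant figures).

185 mm

Tmean = (32.8 + 17.1)/2 = 24.95 °C
ET₀ = 0.0023 × 15.32 × (24.95 + 17.8) × √15.7 = 0.0023 × 15.32 × 42.75 × 3.9623 = 5.9686 mm/d
Over 31 days: 5.9686 × 31 = 185.027 mm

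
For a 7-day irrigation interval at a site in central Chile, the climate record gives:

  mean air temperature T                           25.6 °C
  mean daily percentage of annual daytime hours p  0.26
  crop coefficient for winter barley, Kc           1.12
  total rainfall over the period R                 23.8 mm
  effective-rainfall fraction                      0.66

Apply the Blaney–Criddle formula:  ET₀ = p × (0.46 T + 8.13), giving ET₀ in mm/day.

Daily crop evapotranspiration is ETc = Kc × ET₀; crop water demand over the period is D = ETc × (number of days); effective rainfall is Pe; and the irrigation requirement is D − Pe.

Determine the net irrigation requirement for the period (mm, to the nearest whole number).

25 mm

ET₀ = 0.26 × (0.46 × 25.6 + 8.13) = 0.26 × 19.906 = 5.1756 mm/d
ETc = Kc × ET₀ = 1.12 × 5.1756 = 5.7967 mm/d
Crop demand D = ETc × 7 d = 5.7967 × 7 = 40.577 mm
Pe = 0.66 × 23.8 = 15.708 mm
D − Pe = 40.577 − 15.708 = 24.869 mm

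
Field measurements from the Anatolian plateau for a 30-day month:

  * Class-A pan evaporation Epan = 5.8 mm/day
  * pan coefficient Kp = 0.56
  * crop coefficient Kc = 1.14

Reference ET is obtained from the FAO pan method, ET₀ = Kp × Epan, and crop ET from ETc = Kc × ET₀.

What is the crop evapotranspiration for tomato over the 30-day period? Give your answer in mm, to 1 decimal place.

111.1 mm

ET₀ = 0.56 × 5.8 = 3.2480 mm/d
ETc = Kc × ET₀ = 1.14 × 3.2480 = 3.7027 mm/d
Over 30 days: 3.7027 × 30 = 111.081 mm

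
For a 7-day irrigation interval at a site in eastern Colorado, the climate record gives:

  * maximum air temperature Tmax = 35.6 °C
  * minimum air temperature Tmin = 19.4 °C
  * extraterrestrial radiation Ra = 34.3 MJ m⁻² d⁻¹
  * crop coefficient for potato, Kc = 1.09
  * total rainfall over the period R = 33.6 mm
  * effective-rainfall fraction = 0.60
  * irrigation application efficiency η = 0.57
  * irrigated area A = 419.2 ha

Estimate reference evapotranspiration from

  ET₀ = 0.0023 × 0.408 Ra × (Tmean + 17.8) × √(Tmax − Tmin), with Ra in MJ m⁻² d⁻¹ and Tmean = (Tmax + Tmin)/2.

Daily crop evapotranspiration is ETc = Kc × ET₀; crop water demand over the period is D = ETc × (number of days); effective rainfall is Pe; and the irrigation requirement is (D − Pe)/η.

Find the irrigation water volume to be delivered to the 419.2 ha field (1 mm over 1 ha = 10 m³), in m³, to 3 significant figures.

181000 m³

Tmean = (35.6 + 19.4)/2 = 27.50 °C
0.408 Ra = 0.408 × 34.3 = 13.9944 mm/d equivalent
ET₀ = 0.0023 × 13.9944 × (27.50 + 17.8) × √16.2 = 0.0023 × 13.9944 × 45.30 × 4.0249 = 5.8686 mm/d
ETc = Kc × ET₀ = 1.09 × 5.8686 = 6.3968 mm/d
Crop demand D = ETc × 7 d = 6.3968 × 7 = 44.778 mm
Pe = 0.60 × 33.6 = 20.160 mm
D − Pe = 44.778 − 20.160 = 24.618 mm
Gross irrigation = 24.618 / 0.57 = 43.189 mm
Volume = 43.189 mm × 419.2 ha × 10 = 181048.3 m³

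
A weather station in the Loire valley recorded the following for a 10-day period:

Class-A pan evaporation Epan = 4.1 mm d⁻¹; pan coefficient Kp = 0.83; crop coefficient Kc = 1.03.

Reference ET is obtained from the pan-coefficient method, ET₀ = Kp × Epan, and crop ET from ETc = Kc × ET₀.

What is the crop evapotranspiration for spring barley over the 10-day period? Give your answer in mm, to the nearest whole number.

35 mm

ET₀ = 0.83 × 4.1 = 3.4030 mm/d
ETc = Kc × ET₀ = 1.03 × 3.4030 = 3.5051 mm/d
Over 10 days: 3.5051 × 10 = 35.051 mm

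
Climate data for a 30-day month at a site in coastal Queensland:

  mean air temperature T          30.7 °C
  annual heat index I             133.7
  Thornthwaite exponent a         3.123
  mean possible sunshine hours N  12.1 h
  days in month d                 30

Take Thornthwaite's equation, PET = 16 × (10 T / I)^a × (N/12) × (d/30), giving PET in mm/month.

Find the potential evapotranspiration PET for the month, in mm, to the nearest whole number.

10T/I = 10 × 30.7 / 133.7 = 2.2962
(10T/I)^a = 2.2962^3.123 = 13.4101
Uncorrected PET = 16 × 13.4101 = 214.562 mm
Correction = (N/12)(d/30) = (12.1/12)(30/30) = 1.0083
PET = 214.562 × 1.0083 = 216.343 mm/month

216 mm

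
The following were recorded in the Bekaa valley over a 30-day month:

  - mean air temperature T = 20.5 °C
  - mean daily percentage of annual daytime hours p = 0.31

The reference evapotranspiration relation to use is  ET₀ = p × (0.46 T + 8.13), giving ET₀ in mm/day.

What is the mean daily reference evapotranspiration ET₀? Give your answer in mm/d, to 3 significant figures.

5.44 mm/d

ET₀ = 0.31 × (0.46 × 20.5 + 8.13) = 0.31 × 17.560 = 5.4436 mm/d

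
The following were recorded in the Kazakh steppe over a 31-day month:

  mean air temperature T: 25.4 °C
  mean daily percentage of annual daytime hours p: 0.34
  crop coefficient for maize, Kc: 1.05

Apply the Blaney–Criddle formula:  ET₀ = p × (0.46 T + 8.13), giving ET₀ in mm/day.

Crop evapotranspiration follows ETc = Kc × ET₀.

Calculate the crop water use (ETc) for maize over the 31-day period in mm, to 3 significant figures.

219 mm

ET₀ = 0.34 × (0.46 × 25.4 + 8.13) = 0.34 × 19.814 = 6.7368 mm/d
ETc = Kc × ET₀ = 1.05 × 6.7368 = 7.0736 mm/d
Over 31 days: 7.0736 × 31 = 219.282 mm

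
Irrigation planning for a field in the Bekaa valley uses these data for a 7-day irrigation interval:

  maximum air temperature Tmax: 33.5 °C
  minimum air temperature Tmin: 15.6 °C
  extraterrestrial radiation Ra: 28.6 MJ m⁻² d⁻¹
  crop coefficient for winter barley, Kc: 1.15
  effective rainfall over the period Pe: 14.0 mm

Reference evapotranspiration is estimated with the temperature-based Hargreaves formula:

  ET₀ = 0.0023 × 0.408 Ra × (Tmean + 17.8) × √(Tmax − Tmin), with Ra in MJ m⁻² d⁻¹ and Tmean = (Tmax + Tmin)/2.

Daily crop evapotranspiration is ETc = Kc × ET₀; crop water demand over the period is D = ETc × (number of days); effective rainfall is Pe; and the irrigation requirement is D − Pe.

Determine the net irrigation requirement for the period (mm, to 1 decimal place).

24.7 mm

Tmean = (33.5 + 15.6)/2 = 24.55 °C
0.408 Ra = 0.408 × 28.6 = 11.6688 mm/d equivalent
ET₀ = 0.0023 × 11.6688 × (24.55 + 17.8) × √17.9 = 0.0023 × 11.6688 × 42.35 × 4.2308 = 4.8087 mm/d
ETc = Kc × ET₀ = 1.15 × 4.8087 = 5.5300 mm/d
Crop demand D = ETc × 7 d = 5.5300 × 7 = 38.710 mm
D − Pe = 38.710 − 14.0 = 24.710 mm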